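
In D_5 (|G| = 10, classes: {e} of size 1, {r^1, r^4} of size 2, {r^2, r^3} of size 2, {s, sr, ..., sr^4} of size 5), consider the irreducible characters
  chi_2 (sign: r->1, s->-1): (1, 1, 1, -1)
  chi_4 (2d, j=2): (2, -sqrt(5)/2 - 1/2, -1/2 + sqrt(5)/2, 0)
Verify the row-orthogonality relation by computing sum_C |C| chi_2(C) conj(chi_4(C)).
Sum = 0; so <chi_2, chi_4> = 0 (distinct irreducibles are orthogonal).

Explanation: Compute term by term over conjugacy classes (|C| * chi_2(C) * conj(chi_4(C))):
  1*(1)*conj(2) + 2*(1)*conj(-sqrt(5)/2 - 1/2) + 2*(1)*conj(-1/2 + sqrt(5)/2) + 5*(-1)*conj(0)
  = (2) + (-sqrt(5) - 1) + (-1 + sqrt(5)) + (0)
  = 0.
Dividing by |G| = 10 gives 0/10 = 0, matching the row-orthogonality relation <chi_2, chi_4> = [chi_2 = chi_4].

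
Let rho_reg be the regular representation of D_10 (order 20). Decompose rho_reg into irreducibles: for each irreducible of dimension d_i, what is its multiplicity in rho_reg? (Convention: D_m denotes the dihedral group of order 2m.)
Each irreducible V_i of dimension d_i appears with multiplicity d_i, i.e. rho_reg = (direct sum over all irreducibles V_i) d_i V_i. The irreducible dimensions for D_10 are 1, 1, 1, 1, 2, 2, 2, 2: 4 irreducibles of dimension 1, each with multiplicity 1; 4 irreducibles of dimension 2, each with multiplicity 2. Total dimension 4*1*1 + 4*2*2 = 20 = |G|.

Solution. General theorem: in the regular representation of a finite group G, each irreducible appears with multiplicity equal to its dimension. Check: dim(rho_reg) = sum d_i^2 = 1 + 1 + 1 + 1 + 4 + 4 + 4 + 4 = 20 = |G|.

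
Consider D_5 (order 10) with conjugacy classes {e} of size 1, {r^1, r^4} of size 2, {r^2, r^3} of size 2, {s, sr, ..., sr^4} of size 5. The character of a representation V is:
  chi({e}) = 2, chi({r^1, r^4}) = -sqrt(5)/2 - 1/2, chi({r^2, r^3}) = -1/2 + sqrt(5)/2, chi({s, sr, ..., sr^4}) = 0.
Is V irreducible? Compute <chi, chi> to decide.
Irreducible: <chi, chi> = 1.

Solution. <chi, chi> = (1/|G|) sum_C |C| * |chi(C)|^2 = (1/10)[1*|2|^2 + 2*|-sqrt(5)/2 - 1/2|^2 + 2*|-1/2 + sqrt(5)/2|^2 + 5*|0|^2]
  = (1/10)[(4) + (sqrt(5) + 3) + (3 - sqrt(5)) + (0)] = 10/10 = 1.
A character is irreducible iff <chi, chi> = 1, so this representation is irreducible.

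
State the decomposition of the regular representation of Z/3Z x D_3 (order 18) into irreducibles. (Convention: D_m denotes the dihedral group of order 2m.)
Each irreducible V_i of dimension d_i appears with multiplicity d_i, i.e. rho_reg = (direct sum over all irreducibles V_i) d_i V_i. The irreducible dimensions for Z/3Z x D_3 are 1, 1, 1, 1, 1, 1, 2, 2, 2: 6 irreducibles of dimension 1, each with multiplicity 1; 3 irreducibles of dimension 2, each with multiplicity 2. Total dimension 6*1*1 + 3*2*2 = 18 = |G|.

Explanation: General theorem: in the regular representation of a finite group G, each irreducible appears with multiplicity equal to its dimension. Check: dim(rho_reg) = sum d_i^2 = 1 + 1 + 1 + 1 + 1 + 1 + 4 + 4 + 4 = 18 = |G|.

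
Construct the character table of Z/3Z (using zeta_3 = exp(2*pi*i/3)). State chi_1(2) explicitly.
Character table of Z/3Z (irreps indexed chi_0,...,chi_2 with chi_k(m) = zeta_3^(k*m), zeta_3 = exp(2*pi*i/3)):
  irrep \ class  {0} (size 1)  {1} (size 1)    {2} (size 1)  
  chi_0          1             1               1             
  chi_1          1             exp(2*I*pi/3)   exp(-2*I*pi/3)
  chi_2          1             exp(-2*I*pi/3)  exp(2*I*pi/3) 

Spot check: chi_1(2) = zeta_3^(1*2) = zeta_3^2 = exp(-2*I*pi/3).

Proof sketch: Z/3Z is abelian, so all 3 irreducible complex representations are 1-dimensional. They are given by chi_k(m) = zeta_3^(k*m) for k = 0,...,2. Row orthogonality: sum_m chi_k(m) conj(chi_l(m)) = 3 * [k = l].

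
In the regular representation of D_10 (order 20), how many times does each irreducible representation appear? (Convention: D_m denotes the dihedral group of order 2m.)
Each irreducible V_i of dimension d_i appears with multiplicity d_i, i.e. rho_reg = (direct sum over all irreducibles V_i) d_i V_i. The irreducible dimensions for D_10 are 1, 1, 1, 1, 2, 2, 2, 2: 4 irreducibles of dimension 1, each with multiplicity 1; 4 irreducibles of dimension 2, each with multiplicity 2. Total dimension 4*1*1 + 4*2*2 = 20 = |G|.

Argument: General theorem: in the regular representation of a finite group G, each irreducible appears with multiplicity equal to its dimension. Check: dim(rho_reg) = sum d_i^2 = 1 + 1 + 1 + 1 + 4 + 4 + 4 + 4 = 20 = |G|.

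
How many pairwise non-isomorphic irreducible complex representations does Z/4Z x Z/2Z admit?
8

Explanation: The number of irreducible complex representations of a finite group equals its number of conjugacy classes. Z/4Z x Z/2Z is abelian of order 8, so every element is its own conjugacy class: 8 classes, so Z/4Z x Z/2Z (order 8) has exactly 8 irreducible complex representations.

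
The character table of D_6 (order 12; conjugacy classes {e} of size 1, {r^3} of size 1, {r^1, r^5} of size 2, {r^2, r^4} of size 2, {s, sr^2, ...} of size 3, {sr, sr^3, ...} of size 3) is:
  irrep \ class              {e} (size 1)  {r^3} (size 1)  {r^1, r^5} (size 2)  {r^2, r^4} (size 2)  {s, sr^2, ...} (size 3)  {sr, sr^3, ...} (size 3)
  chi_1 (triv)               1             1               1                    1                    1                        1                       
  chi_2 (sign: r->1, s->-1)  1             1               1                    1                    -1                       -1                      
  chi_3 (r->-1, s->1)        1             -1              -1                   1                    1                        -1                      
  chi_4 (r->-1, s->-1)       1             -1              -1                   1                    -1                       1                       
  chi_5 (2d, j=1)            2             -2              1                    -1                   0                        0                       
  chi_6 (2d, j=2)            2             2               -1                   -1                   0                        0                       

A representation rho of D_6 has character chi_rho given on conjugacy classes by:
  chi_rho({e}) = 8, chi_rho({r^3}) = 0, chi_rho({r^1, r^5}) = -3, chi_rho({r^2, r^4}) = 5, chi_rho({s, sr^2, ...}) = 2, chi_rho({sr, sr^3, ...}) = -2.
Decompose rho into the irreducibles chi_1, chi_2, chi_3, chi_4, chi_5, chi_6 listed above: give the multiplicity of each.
Multiplicities: chi_1: 1, chi_2: 1, chi_3: 3, chi_4: 1, chi_5: 0, chi_6: 1.

Argument: Use <chi_rho, chi> = (1/|G|) sum_C |C| * chi_rho(C) * conj(chi(C)) with |G| = 12 for each irreducible chi in the table:
  <chi_rho, chi_1> = (1/12)[1*(8)*conj(1) + 1*(0)*conj(1) + 2*(-3)*conj(1) + 2*(5)*conj(1) + 3*(2)*conj(1) + 3*(-2)*conj(1)]
      = (1/12)[(8) + (0) + (-6) + (10) + (6) + (-6)] = 12/12 = 1
  <chi_rho, chi_2> = (1/12)[1*(8)*conj(1) + 1*(0)*conj(1) + 2*(-3)*conj(1) + 2*(5)*conj(1) + 3*(2)*conj(-1) + 3*(-2)*conj(-1)]
      = (1/12)[(8) + (0) + (-6) + (10) + (-6) + (6)] = 12/12 = 1
  <chi_rho, chi_3> = (1/12)[1*(8)*conj(1) + 1*(0)*conj(-1) + 2*(-3)*conj(-1) + 2*(5)*conj(1) + 3*(2)*conj(1) + 3*(-2)*conj(-1)]
      = (1/12)[(8) + (0) + (6) + (10) + (6) + (6)] = 36/12 = 3
  <chi_rho, chi_4> = (1/12)[1*(8)*conj(1) + 1*(0)*conj(-1) + 2*(-3)*conj(-1) + 2*(5)*conj(1) + 3*(2)*conj(-1) + 3*(-2)*conj(1)]
      = (1/12)[(8) + (0) + (6) + (10) + (-6) + (-6)] = 12/12 = 1
  <chi_rho, chi_5> = (1/12)[1*(8)*conj(2) + 1*(0)*conj(-2) + 2*(-3)*conj(1) + 2*(5)*conj(-1) + 3*(2)*conj(0) + 3*(-2)*conj(0)]
      = (1/12)[(16) + (0) + (-6) + (-10) + (0) + (0)] = 0/12 = 0
  <chi_rho, chi_6> = (1/12)[1*(8)*conj(2) + 1*(0)*conj(2) + 2*(-3)*conj(-1) + 2*(5)*conj(-1) + 3*(2)*conj(0) + 3*(-2)*conj(0)]
      = (1/12)[(16) + (0) + (6) + (-10) + (0) + (0)] = 12/12 = 1
Dimension check: dim(rho) = sum (mult * dim) = 1*1 + 1*1 + 3*1 + 1*1 + 0*2 + 1*2 = 8 = chi_rho(e) = 8.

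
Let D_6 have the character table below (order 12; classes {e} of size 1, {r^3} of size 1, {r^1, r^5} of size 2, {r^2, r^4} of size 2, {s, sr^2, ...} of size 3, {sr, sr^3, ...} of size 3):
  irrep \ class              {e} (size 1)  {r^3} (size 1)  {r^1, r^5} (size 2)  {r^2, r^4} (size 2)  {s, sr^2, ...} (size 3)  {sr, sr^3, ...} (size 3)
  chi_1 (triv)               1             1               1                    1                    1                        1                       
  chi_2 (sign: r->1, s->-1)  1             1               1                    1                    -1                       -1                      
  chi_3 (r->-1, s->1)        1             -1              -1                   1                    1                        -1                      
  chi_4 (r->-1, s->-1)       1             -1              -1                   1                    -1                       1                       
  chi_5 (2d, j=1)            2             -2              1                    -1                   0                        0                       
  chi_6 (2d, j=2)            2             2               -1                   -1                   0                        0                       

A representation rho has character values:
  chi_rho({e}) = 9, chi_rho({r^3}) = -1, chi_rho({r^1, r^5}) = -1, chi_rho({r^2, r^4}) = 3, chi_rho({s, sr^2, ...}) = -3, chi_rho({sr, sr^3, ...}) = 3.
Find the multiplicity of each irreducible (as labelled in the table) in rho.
Multiplicities: chi_1: 1, chi_2: 1, chi_3: 0, chi_4: 3, chi_5: 1, chi_6: 1.

Explanation: Use <chi_rho, chi> = (1/|G|) sum_C |C| * chi_rho(C) * conj(chi(C)) with |G| = 12 for each irreducible chi in the table:
  <chi_rho, chi_1> = (1/12)[1*(9)*conj(1) + 1*(-1)*conj(1) + 2*(-1)*conj(1) + 2*(3)*conj(1) + 3*(-3)*conj(1) + 3*(3)*conj(1)]
      = (1/12)[(9) + (-1) + (-2) + (6) + (-9) + (9)] = 12/12 = 1
  <chi_rho, chi_2> = (1/12)[1*(9)*conj(1) + 1*(-1)*conj(1) + 2*(-1)*conj(1) + 2*(3)*conj(1) + 3*(-3)*conj(-1) + 3*(3)*conj(-1)]
      = (1/12)[(9) + (-1) + (-2) + (6) + (9) + (-9)] = 12/12 = 1
  <chi_rho, chi_3> = (1/12)[1*(9)*conj(1) + 1*(-1)*conj(-1) + 2*(-1)*conj(-1) + 2*(3)*conj(1) + 3*(-3)*conj(1) + 3*(3)*conj(-1)]
      = (1/12)[(9) + (1) + (2) + (6) + (-9) + (-9)] = 0/12 = 0
  <chi_rho, chi_4> = (1/12)[1*(9)*conj(1) + 1*(-1)*conj(-1) + 2*(-1)*conj(-1) + 2*(3)*conj(1) + 3*(-3)*conj(-1) + 3*(3)*conj(1)]
      = (1/12)[(9) + (1) + (2) + (6) + (9) + (9)] = 36/12 = 3
  <chi_rho, chi_5> = (1/12)[1*(9)*conj(2) + 1*(-1)*conj(-2) + 2*(-1)*conj(1) + 2*(3)*conj(-1) + 3*(-3)*conj(0) + 3*(3)*conj(0)]
      = (1/12)[(18) + (2) + (-2) + (-6) + (0) + (0)] = 12/12 = 1
  <chi_rho, chi_6> = (1/12)[1*(9)*conj(2) + 1*(-1)*conj(2) + 2*(-1)*conj(-1) + 2*(3)*conj(-1) + 3*(-3)*conj(0) + 3*(3)*conj(0)]
      = (1/12)[(18) + (-2) + (2) + (-6) + (0) + (0)] = 12/12 = 1
Dimension check: dim(rho) = sum (mult * dim) = 1*1 + 1*1 + 0*1 + 3*1 + 1*2 + 1*2 = 9 = chi_rho(e) = 9.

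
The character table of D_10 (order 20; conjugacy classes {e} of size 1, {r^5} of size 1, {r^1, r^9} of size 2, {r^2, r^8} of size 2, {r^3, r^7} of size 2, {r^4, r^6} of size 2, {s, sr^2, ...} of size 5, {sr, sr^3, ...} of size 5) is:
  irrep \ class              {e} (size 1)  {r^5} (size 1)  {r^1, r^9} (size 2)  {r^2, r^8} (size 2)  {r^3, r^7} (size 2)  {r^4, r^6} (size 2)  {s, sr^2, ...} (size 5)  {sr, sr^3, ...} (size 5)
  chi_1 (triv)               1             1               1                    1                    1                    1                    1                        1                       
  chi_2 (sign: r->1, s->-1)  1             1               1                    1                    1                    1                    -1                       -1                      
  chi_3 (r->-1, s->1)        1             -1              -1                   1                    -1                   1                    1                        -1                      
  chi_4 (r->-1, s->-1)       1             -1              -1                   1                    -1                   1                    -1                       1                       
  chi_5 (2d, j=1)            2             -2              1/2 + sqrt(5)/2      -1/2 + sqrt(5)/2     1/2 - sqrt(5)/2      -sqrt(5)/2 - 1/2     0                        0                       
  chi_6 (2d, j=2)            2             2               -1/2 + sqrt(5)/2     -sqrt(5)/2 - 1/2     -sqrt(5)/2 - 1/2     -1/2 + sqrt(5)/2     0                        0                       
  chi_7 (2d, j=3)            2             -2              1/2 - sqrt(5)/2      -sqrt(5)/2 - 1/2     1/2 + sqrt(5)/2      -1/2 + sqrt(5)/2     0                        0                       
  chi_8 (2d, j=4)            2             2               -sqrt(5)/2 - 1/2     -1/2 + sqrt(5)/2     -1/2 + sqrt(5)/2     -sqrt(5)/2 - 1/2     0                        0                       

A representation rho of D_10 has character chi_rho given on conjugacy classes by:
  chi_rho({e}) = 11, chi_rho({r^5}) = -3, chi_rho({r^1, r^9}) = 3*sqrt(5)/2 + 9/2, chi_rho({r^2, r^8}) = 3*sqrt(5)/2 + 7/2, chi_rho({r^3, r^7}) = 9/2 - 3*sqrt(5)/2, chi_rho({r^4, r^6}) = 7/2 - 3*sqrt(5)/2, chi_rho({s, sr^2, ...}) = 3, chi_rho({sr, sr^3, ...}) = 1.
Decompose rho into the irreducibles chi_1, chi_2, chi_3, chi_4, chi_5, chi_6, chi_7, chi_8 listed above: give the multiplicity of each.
Multiplicities: chi_1: 3, chi_2: 1, chi_3: 1, chi_4: 0, chi_5: 3, chi_6: 0, chi_7: 0, chi_8: 0.

Reasoning: Use <chi_rho, chi> = (1/|G|) sum_C |C| * chi_rho(C) * conj(chi(C)) with |G| = 20 for each irreducible chi in the table:
  <chi_rho, chi_1> = (1/20)[1*(11)*conj(1) + 1*(-3)*conj(1) + 2*(3*sqrt(5)/2 + 9/2)*conj(1) + 2*(3*sqrt(5)/2 + 7/2)*conj(1) + 2*(9/2 - 3*sqrt(5)/2)*conj(1) + 2*(7/2 - 3*sqrt(5)/2)*conj(1) + 5*(3)*conj(1) + 5*(1)*conj(1)]
      = (1/20)[(11) + (-3) + (3*sqrt(5) + 9) + (3*sqrt(5) + 7) + (9 - 3*sqrt(5)) + (7 - 3*sqrt(5)) + (15) + (5)] = 60/20 = 3
  <chi_rho, chi_2> = (1/20)[1*(11)*conj(1) + 1*(-3)*conj(1) + 2*(3*sqrt(5)/2 + 9/2)*conj(1) + 2*(3*sqrt(5)/2 + 7/2)*conj(1) + 2*(9/2 - 3*sqrt(5)/2)*conj(1) + 2*(7/2 - 3*sqrt(5)/2)*conj(1) + 5*(3)*conj(-1) + 5*(1)*conj(-1)]
      = (1/20)[(11) + (-3) + (3*sqrt(5) + 9) + (3*sqrt(5) + 7) + (9 - 3*sqrt(5)) + (7 - 3*sqrt(5)) + (-15) + (-5)] = 20/20 = 1
  <chi_rho, chi_3> = (1/20)[1*(11)*conj(1) + 1*(-3)*conj(-1) + 2*(3*sqrt(5)/2 + 9/2)*conj(-1) + 2*(3*sqrt(5)/2 + 7/2)*conj(1) + 2*(9/2 - 3*sqrt(5)/2)*conj(-1) + 2*(7/2 - 3*sqrt(5)/2)*conj(1) + 5*(3)*conj(1) + 5*(1)*conj(-1)]
      = (1/20)[(11) + (3) + (-9 - 3*sqrt(5)) + (3*sqrt(5) + 7) + (-9 + 3*sqrt(5)) + (7 - 3*sqrt(5)) + (15) + (-5)] = 20/20 = 1
  <chi_rho, chi_4> = (1/20)[1*(11)*conj(1) + 1*(-3)*conj(-1) + 2*(3*sqrt(5)/2 + 9/2)*conj(-1) + 2*(3*sqrt(5)/2 + 7/2)*conj(1) + 2*(9/2 - 3*sqrt(5)/2)*conj(-1) + 2*(7/2 - 3*sqrt(5)/2)*conj(1) + 5*(3)*conj(-1) + 5*(1)*conj(1)]
      = (1/20)[(11) + (3) + (-9 - 3*sqrt(5)) + (3*sqrt(5) + 7) + (-9 + 3*sqrt(5)) + (7 - 3*sqrt(5)) + (-15) + (5)] = 0/20 = 0
  <chi_rho, chi_5> = (1/20)[1*(11)*conj(2) + 1*(-3)*conj(-2) + 2*(3*sqrt(5)/2 + 9/2)*conj(1/2 + sqrt(5)/2) + 2*(3*sqrt(5)/2 + 7/2)*conj(-1/2 + sqrt(5)/2) + 2*(9/2 - 3*sqrt(5)/2)*conj(1/2 - sqrt(5)/2) + 2*(7/2 - 3*sqrt(5)/2)*conj(-sqrt(5)/2 - 1/2) + 5*(3)*conj(0) + 5*(1)*conj(0)]
      = (1/20)[(22) + (6) + (12 + 6*sqrt(5)) + (4 + 2*sqrt(5)) + (12 - 6*sqrt(5)) + (4 - 2*sqrt(5)) + (0) + (0)] = 60/20 = 3
  <chi_rho, chi_6> = (1/20)[1*(11)*conj(2) + 1*(-3)*conj(2) + 2*(3*sqrt(5)/2 + 9/2)*conj(-1/2 + sqrt(5)/2) + 2*(3*sqrt(5)/2 + 7/2)*conj(-sqrt(5)/2 - 1/2) + 2*(9/2 - 3*sqrt(5)/2)*conj(-sqrt(5)/2 - 1/2) + 2*(7/2 - 3*sqrt(5)/2)*conj(-1/2 + sqrt(5)/2) + 5*(3)*conj(0) + 5*(1)*conj(0)]
      = (1/20)[(22) + (-6) + (3 + 3*sqrt(5)) + (-5*sqrt(5) - 11) + (3 - 3*sqrt(5)) + (-11 + 5*sqrt(5)) + (0) + (0)] = 0/20 = 0
  <chi_rho, chi_7> = (1/20)[1*(11)*conj(2) + 1*(-3)*conj(-2) + 2*(3*sqrt(5)/2 + 9/2)*conj(1/2 - sqrt(5)/2) + 2*(3*sqrt(5)/2 + 7/2)*conj(-sqrt(5)/2 - 1/2) + 2*(9/2 - 3*sqrt(5)/2)*conj(1/2 + sqrt(5)/2) + 2*(7/2 - 3*sqrt(5)/2)*conj(-1/2 + sqrt(5)/2) + 5*(3)*conj(0) + 5*(1)*conj(0)]
      = (1/20)[(22) + (6) + (-3*sqrt(5) - 3) + (-5*sqrt(5) - 11) + (-3 + 3*sqrt(5)) + (-11 + 5*sqrt(5)) + (0) + (0)] = 0/20 = 0
  <chi_rho, chi_8> = (1/20)[1*(11)*conj(2) + 1*(-3)*conj(2) + 2*(3*sqrt(5)/2 + 9/2)*conj(-sqrt(5)/2 - 1/2) + 2*(3*sqrt(5)/2 + 7/2)*conj(-1/2 + sqrt(5)/2) + 2*(9/2 - 3*sqrt(5)/2)*conj(-1/2 + sqrt(5)/2) + 2*(7/2 - 3*sqrt(5)/2)*conj(-sqrt(5)/2 - 1/2) + 5*(3)*conj(0) + 5*(1)*conj(0)]
      = (1/20)[(22) + (-6) + (-6*sqrt(5) - 12) + (4 + 2*sqrt(5)) + (-12 + 6*sqrt(5)) + (4 - 2*sqrt(5)) + (0) + (0)] = 0/20 = 0
Dimension check: dim(rho) = sum (mult * dim) = 3*1 + 1*1 + 1*1 + 0*1 + 3*2 + 0*2 + 0*2 + 0*2 = 11 = chi_rho(e) = 11.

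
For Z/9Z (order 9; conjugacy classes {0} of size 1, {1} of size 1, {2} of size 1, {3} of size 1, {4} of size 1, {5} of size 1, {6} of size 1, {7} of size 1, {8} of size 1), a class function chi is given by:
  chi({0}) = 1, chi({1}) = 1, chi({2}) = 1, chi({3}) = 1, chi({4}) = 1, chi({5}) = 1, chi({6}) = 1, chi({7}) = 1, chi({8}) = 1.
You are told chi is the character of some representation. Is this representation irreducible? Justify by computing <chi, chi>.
Irreducible: <chi, chi> = 1.

Proof sketch: <chi, chi> = (1/|G|) sum_C |C| * |chi(C)|^2 = (1/9)[1*|1|^2 + 1*|1|^2 + 1*|1|^2 + 1*|1|^2 + 1*|1|^2 + 1*|1|^2 + 1*|1|^2 + 1*|1|^2 + 1*|1|^2]
  = (1/9)[(1) + (1) + (1) + (1) + (1) + (1) + (1) + (1) + (1)] = 9/9 = 1.
(Exp terms are combined using exp(i*s)*conj(exp(i*t)) = exp(i*(s-t)), and sums of them are collapsed using the identity that for every m > 1 the m distinct m-th roots of unity sum to 0, e.g. 1 + exp(2*I*pi/3) + exp(-2*I*pi/3) = 0.)
A character is irreducible iff <chi, chi> = 1, so this representation is irreducible.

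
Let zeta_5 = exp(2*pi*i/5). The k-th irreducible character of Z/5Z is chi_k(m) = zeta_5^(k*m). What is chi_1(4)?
chi_1(4) = zeta_5^4 = exp(-2*I*pi/5)

Justification: chi_1(4) = zeta_5^(1*4) = zeta_5^4. Since zeta_5^5 = 1, this equals zeta_5^4 = exp(2*pi*i*4/5) = exp(-2*I*pi/5).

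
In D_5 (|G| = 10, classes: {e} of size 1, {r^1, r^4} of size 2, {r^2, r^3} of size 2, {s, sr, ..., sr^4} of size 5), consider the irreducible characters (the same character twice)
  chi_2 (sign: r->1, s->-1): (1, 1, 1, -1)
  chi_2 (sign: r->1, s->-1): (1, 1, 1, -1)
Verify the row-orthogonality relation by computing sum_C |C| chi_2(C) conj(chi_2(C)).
Sum = 10 = |G| = 10; so <chi_2, chi_2> = 1 (norm-1 confirms irreducibility).

Argument: Compute term by term over conjugacy classes (|C| * chi_2(C) * conj(chi_2(C))):
  1*(1)*conj(1) + 2*(1)*conj(1) + 2*(1)*conj(1) + 5*(-1)*conj(-1)
  = (1) + (2) + (2) + (5)
  = 10.
Dividing by |G| = 10 gives 10/10 = 1, matching the row-orthogonality relation <chi_2, chi_2> = [chi_2 = chi_2].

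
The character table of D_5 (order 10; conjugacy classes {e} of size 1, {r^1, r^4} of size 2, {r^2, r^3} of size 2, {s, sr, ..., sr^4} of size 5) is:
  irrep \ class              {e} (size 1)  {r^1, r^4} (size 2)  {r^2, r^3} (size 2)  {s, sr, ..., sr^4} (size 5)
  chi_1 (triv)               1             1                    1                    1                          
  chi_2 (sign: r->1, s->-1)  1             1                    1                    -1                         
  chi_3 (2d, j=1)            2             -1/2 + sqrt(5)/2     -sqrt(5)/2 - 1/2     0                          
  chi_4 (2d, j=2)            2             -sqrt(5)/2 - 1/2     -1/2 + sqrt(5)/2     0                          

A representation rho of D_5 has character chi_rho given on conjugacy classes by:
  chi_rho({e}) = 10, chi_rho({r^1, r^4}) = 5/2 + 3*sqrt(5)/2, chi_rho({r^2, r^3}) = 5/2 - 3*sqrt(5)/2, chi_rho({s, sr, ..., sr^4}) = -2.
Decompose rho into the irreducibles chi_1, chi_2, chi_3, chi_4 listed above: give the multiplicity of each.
Multiplicities: chi_1: 1, chi_2: 3, chi_3: 3, chi_4: 0.

Solution. Use <chi_rho, chi> = (1/|G|) sum_C |C| * chi_rho(C) * conj(chi(C)) with |G| = 10 for each irreducible chi in the table:
  <chi_rho, chi_1> = (1/10)[1*(10)*conj(1) + 2*(5/2 + 3*sqrt(5)/2)*conj(1) + 2*(5/2 - 3*sqrt(5)/2)*conj(1) + 5*(-2)*conj(1)]
      = (1/10)[(10) + (5 + 3*sqrt(5)) + (5 - 3*sqrt(5)) + (-10)] = 10/10 = 1
  <chi_rho, chi_2> = (1/10)[1*(10)*conj(1) + 2*(5/2 + 3*sqrt(5)/2)*conj(1) + 2*(5/2 - 3*sqrt(5)/2)*conj(1) + 5*(-2)*conj(-1)]
      = (1/10)[(10) + (5 + 3*sqrt(5)) + (5 - 3*sqrt(5)) + (10)] = 30/10 = 3
  <chi_rho, chi_3> = (1/10)[1*(10)*conj(2) + 2*(5/2 + 3*sqrt(5)/2)*conj(-1/2 + sqrt(5)/2) + 2*(5/2 - 3*sqrt(5)/2)*conj(-sqrt(5)/2 - 1/2) + 5*(-2)*conj(0)]
      = (1/10)[(20) + (sqrt(5) + 5) + (5 - sqrt(5)) + (0)] = 30/10 = 3
  <chi_rho, chi_4> = (1/10)[1*(10)*conj(2) + 2*(5/2 + 3*sqrt(5)/2)*conj(-sqrt(5)/2 - 1/2) + 2*(5/2 - 3*sqrt(5)/2)*conj(-1/2 + sqrt(5)/2) + 5*(-2)*conj(0)]
      = (1/10)[(20) + (-10 - 4*sqrt(5)) + (-10 + 4*sqrt(5)) + (0)] = 0/10 = 0
Dimension check: dim(rho) = sum (mult * dim) = 1*1 + 3*1 + 3*2 + 0*2 = 10 = chi_rho(e) = 10.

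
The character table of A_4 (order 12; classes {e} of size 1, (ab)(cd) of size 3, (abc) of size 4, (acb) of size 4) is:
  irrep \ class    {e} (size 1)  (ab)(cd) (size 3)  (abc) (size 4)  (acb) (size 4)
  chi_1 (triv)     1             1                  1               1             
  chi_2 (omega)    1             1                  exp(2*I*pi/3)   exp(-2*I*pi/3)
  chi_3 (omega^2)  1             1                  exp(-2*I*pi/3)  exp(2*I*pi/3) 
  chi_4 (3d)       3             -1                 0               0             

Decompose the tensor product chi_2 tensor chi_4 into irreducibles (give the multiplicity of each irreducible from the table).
chi_2 tensor chi_4 = chi_4 (all other irreducibles have multiplicity 0).

Reasoning: The character of a tensor product is the pointwise product (chi_2 * chi_4)(C) = chi_2(C) * chi_4(C):
  {e}: (1)*(3), (ab)(cd): (1)*(-1), (abc): (exp(2*I*pi/3))*(0), (acb): (exp(-2*I*pi/3))*(0)
so (chi_2 * chi_4) takes values
  {e} -> 3, (ab)(cd) -> -1, (abc) -> 0, (acb) -> 0.
Now take the inner product of this character with each irreducible chi from the table, <chi_2*chi_4, chi> = (1/12) sum_C |C| (chi_2*chi_4)(C) conj(chi(C)):
  <chi_2*chi_4, chi_1> = (1/12)[1*(3)*conj(1) + 3*(-1)*conj(1) + 4*(0)*conj(1) + 4*(0)*conj(1)]
      = (1/12)[(3) + (-3) + (0) + (0)] = 0/12 = 0
  <chi_2*chi_4, chi_2> = (1/12)[1*(3)*conj(1) + 3*(-1)*conj(1) + 4*(0)*conj(exp(2*I*pi/3)) + 4*(0)*conj(exp(-2*I*pi/3))]
      = (1/12)[(3) + (-3) + (0) + (0)] = 0/12 = 0
  <chi_2*chi_4, chi_3> = (1/12)[1*(3)*conj(1) + 3*(-1)*conj(1) + 4*(0)*conj(exp(-2*I*pi/3)) + 4*(0)*conj(exp(2*I*pi/3))]
      = (1/12)[(3) + (-3) + (0) + (0)] = 0/12 = 0
  <chi_2*chi_4, chi_4> = (1/12)[1*(3)*conj(3) + 3*(-1)*conj(-1) + 4*(0)*conj(0) + 4*(0)*conj(0)]
      = (1/12)[(9) + (3) + (0) + (0)] = 12/12 = 1
(Exp terms are combined using exp(i*s)*conj(exp(i*t)) = exp(i*(s-t)), and sums of them are collapsed using the identity that for every m > 1 the m distinct m-th roots of unity sum to 0, e.g. 1 + exp(2*I*pi/3) + exp(-2*I*pi/3) = 0.)
Hence the multiplicities are chi_4: 1. Dimension check: dim(chi_2)*dim(chi_4) = 1*3 = 3 and sum (mult * dim) = 1*3 = 3.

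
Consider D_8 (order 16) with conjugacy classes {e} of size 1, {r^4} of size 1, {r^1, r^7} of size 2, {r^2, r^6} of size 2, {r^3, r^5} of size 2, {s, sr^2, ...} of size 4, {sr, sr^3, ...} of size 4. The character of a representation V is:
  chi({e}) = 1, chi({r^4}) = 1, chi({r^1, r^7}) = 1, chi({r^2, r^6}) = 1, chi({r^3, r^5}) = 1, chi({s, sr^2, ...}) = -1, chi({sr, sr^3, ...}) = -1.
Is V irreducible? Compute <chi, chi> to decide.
Irreducible: <chi, chi> = 1.

Argument: <chi, chi> = (1/|G|) sum_C |C| * |chi(C)|^2 = (1/16)[1*|1|^2 + 1*|1|^2 + 2*|1|^2 + 2*|1|^2 + 2*|1|^2 + 4*|-1|^2 + 4*|-1|^2]
  = (1/16)[(1) + (1) + (2) + (2) + (2) + (4) + (4)] = 16/16 = 1.
A character is irreducible iff <chi, chi> = 1, so this representation is irreducible.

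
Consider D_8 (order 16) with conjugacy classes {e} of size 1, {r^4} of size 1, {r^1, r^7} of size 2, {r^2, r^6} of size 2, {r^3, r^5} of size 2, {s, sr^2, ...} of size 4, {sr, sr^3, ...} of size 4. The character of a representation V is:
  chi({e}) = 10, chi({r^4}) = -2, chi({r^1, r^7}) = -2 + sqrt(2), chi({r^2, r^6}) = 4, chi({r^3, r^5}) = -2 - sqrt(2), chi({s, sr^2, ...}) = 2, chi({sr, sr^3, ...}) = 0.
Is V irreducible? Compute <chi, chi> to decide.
Not irreducible (reducible): <chi, chi> = 11 > 1.

Justification: <chi, chi> = (1/|G|) sum_C |C| * |chi(C)|^2 = (1/16)[1*|10|^2 + 1*|-2|^2 + 2*|-2 + sqrt(2)|^2 + 2*|4|^2 + 2*|-2 - sqrt(2)|^2 + 4*|2|^2 + 4*|0|^2]
  = (1/16)[(100) + (4) + (12 - 8*sqrt(2)) + (32) + (8*sqrt(2) + 12) + (16) + (0)] = 176/16 = 11.
A character is irreducible iff <chi, chi> = 1, so this representation is reducible.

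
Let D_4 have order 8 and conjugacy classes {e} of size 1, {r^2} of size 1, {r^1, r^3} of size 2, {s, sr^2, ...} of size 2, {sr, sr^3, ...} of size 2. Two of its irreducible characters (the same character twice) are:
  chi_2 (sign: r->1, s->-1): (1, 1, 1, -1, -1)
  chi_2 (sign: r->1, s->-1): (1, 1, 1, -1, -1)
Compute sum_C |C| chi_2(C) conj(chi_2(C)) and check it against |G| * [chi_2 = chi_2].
Sum = 8 = |G| = 8; so <chi_2, chi_2> = 1 (norm-1 confirms irreducibility).

Working: Compute term by term over conjugacy classes (|C| * chi_2(C) * conj(chi_2(C))):
  1*(1)*conj(1) + 1*(1)*conj(1) + 2*(1)*conj(1) + 2*(-1)*conj(-1) + 2*(-1)*conj(-1)
  = (1) + (1) + (2) + (2) + (2)
  = 8.
Dividing by |G| = 8 gives 8/8 = 1, matching the row-orthogonality relation <chi_2, chi_2> = [chi_2 = chi_2].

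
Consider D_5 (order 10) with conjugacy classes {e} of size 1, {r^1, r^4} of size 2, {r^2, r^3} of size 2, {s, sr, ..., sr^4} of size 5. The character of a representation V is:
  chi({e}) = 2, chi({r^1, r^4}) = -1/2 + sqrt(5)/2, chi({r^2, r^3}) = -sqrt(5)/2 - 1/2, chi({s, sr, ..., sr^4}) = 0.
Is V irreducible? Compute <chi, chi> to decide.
Irreducible: <chi, chi> = 1.

Why: <chi, chi> = (1/|G|) sum_C |C| * |chi(C)|^2 = (1/10)[1*|2|^2 + 2*|-1/2 + sqrt(5)/2|^2 + 2*|-sqrt(5)/2 - 1/2|^2 + 5*|0|^2]
  = (1/10)[(4) + (3 - sqrt(5)) + (sqrt(5) + 3) + (0)] = 10/10 = 1.
A character is irreducible iff <chi, chi> = 1, so this representation is irreducible.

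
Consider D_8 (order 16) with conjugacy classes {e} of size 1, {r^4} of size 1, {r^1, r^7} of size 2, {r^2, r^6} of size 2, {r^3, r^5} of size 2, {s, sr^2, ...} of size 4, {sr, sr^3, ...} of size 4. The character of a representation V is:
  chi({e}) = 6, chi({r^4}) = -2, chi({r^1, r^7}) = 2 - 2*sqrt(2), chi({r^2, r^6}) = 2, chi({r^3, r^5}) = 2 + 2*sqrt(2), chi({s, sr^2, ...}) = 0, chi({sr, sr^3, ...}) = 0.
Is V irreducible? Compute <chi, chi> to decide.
Not irreducible (reducible): <chi, chi> = 6 > 1.

Proof sketch: <chi, chi> = (1/|G|) sum_C |C| * |chi(C)|^2 = (1/16)[1*|6|^2 + 1*|-2|^2 + 2*|2 - 2*sqrt(2)|^2 + 2*|2|^2 + 2*|2 + 2*sqrt(2)|^2 + 4*|0|^2 + 4*|0|^2]
  = (1/16)[(36) + (4) + (24 - 16*sqrt(2)) + (8) + (16*sqrt(2) + 24) + (0) + (0)] = 96/16 = 6.
A character is irreducible iff <chi, chi> = 1, so this representation is reducible.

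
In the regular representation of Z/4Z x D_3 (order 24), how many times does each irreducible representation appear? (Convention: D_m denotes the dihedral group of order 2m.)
Each irreducible V_i of dimension d_i appears with multiplicity d_i, i.e. rho_reg = (direct sum over all irreducibles V_i) d_i V_i. The irreducible dimensions for Z/4Z x D_3 are 1, 1, 1, 1, 1, 1, 1, 1, 2, 2, 2, 2: 8 irreducibles of dimension 1, each with multiplicity 1; 4 irreducibles of dimension 2, each with multiplicity 2. Total dimension 8*1*1 + 4*2*2 = 24 = |G|.

Explanation: General theorem: in the regular representation of a finite group G, each irreducible appears with multiplicity equal to its dimension. Check: dim(rho_reg) = sum d_i^2 = 1 + 1 + 1 + 1 + 1 + 1 + 1 + 1 + 4 + 4 + 4 + 4 = 24 = |G|.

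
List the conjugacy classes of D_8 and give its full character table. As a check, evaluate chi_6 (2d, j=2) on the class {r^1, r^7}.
Conjugacy classes: {e} of size 1, {r^4} of size 1, {r^1, r^7} of size 2, {r^2, r^6} of size 2, {r^3, r^5} of size 2, {s, sr^2, ...} of size 4, {sr, sr^3, ...} of size 4.
Character table:
  irrep \ class              {e} (size 1)  {r^4} (size 1)  {r^1, r^7} (size 2)  {r^2, r^6} (size 2)  {r^3, r^5} (size 2)  {s, sr^2, ...} (size 4)  {sr, sr^3, ...} (size 4)
  chi_1 (triv)               1             1               1                    1                    1                    1                        1                       
  chi_2 (sign: r->1, s->-1)  1             1               1                    1                    1                    -1                       -1                      
  chi_3 (r->-1, s->1)        1             1               -1                   1                    -1                   1                        -1                      
  chi_4 (r->-1, s->-1)       1             1               -1                   1                    -1                   -1                       1                       
  chi_5 (2d, j=1)            2             -2              sqrt(2)              0                    -sqrt(2)             0                        0                       
  chi_6 (2d, j=2)            2             2               0                    -2                   0                    0                        0                       
  chi_7 (2d, j=3)            2             -2              -sqrt(2)             0                    sqrt(2)              0                        0                       

Spot check: chi_6 (2d, j=2) on {r^1, r^7} = 0.

Explanation: D_8 has order 2*8 = 16 with 7 conjugacy classes, hence 7 irreducibles. Sum of squared dims 1 + 1 + 1 + 1 + 4 + 4 + 4 = 16 = |G|. Linear characters come from the abelianisation; the 2-dimensional irreps have character r^k -> 2*cos(2*pi*j*k/8), reflections -> 0.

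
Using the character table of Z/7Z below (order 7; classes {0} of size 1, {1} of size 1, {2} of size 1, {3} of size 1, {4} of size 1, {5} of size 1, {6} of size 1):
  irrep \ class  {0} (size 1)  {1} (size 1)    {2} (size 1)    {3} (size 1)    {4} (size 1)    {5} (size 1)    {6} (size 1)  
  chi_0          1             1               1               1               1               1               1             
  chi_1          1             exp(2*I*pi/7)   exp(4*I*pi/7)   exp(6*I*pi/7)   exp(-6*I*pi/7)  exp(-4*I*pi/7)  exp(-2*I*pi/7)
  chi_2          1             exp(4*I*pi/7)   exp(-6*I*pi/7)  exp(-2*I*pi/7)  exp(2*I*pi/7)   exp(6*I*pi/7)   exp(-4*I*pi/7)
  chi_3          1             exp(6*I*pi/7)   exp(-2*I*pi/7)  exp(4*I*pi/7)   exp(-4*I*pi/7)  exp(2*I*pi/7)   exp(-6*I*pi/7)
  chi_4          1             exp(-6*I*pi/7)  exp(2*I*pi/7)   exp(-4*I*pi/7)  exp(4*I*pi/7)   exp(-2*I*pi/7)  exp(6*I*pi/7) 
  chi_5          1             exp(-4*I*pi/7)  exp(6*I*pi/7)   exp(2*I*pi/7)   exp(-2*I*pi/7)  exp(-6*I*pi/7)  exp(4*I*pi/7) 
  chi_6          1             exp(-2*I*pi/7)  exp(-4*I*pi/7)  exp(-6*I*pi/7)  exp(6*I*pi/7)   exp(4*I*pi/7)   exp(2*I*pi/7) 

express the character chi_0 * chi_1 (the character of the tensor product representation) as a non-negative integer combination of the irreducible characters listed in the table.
chi_0 tensor chi_1 = chi_1 (all other irreducibles have multiplicity 0).

Argument: The character of a tensor product is the pointwise product (chi_0 * chi_1)(C) = chi_0(C) * chi_1(C):
  {0}: (1)*(1), {1}: (1)*(exp(2*I*pi/7)), {2}: (1)*(exp(4*I*pi/7)), {3}: (1)*(exp(6*I*pi/7)), {4}: (1)*(exp(-6*I*pi/7)), {5}: (1)*(exp(-4*I*pi/7)), {6}: (1)*(exp(-2*I*pi/7))
so (chi_0 * chi_1) takes values
  {0} -> 1, {1} -> exp(2*I*pi/7), {2} -> exp(4*I*pi/7), {3} -> exp(6*I*pi/7), {4} -> exp(-6*I*pi/7), {5} -> exp(-4*I*pi/7), {6} -> exp(-2*I*pi/7).
Now take the inner product of this character with each irreducible chi from the table, <chi_0*chi_1, chi> = (1/7) sum_C |C| (chi_0*chi_1)(C) conj(chi(C)):
  <chi_0*chi_1, chi_0> = (1/7)[1*(1)*conj(1) + 1*(exp(2*I*pi/7))*conj(1) + 1*(exp(4*I*pi/7))*conj(1) + 1*(exp(6*I*pi/7))*conj(1) + 1*(exp(-6*I*pi/7))*conj(1) + 1*(exp(-4*I*pi/7))*conj(1) + 1*(exp(-2*I*pi/7))*conj(1)]
      = (1/7)[(1) + (exp(2*I*pi/7)) + (exp(4*I*pi/7)) + (exp(6*I*pi/7)) + (exp(-6*I*pi/7)) + (exp(-4*I*pi/7)) + (exp(-2*I*pi/7))] = 0/7 = 0
  <chi_0*chi_1, chi_1> = (1/7)[1*(1)*conj(1) + 1*(exp(2*I*pi/7))*conj(exp(2*I*pi/7)) + 1*(exp(4*I*pi/7))*conj(exp(4*I*pi/7)) + 1*(exp(6*I*pi/7))*conj(exp(6*I*pi/7)) + 1*(exp(-6*I*pi/7))*conj(exp(-6*I*pi/7)) + 1*(exp(-4*I*pi/7))*conj(exp(-4*I*pi/7)) + 1*(exp(-2*I*pi/7))*conj(exp(-2*I*pi/7))]
      = (1/7)[(1) + (1) + (1) + (1) + (1) + (1) + (1)] = 7/7 = 1
  <chi_0*chi_1, chi_2> = (1/7)[1*(1)*conj(1) + 1*(exp(2*I*pi/7))*conj(exp(4*I*pi/7)) + 1*(exp(4*I*pi/7))*conj(exp(-6*I*pi/7)) + 1*(exp(6*I*pi/7))*conj(exp(-2*I*pi/7)) + 1*(exp(-6*I*pi/7))*conj(exp(2*I*pi/7)) + 1*(exp(-4*I*pi/7))*conj(exp(6*I*pi/7)) + 1*(exp(-2*I*pi/7))*conj(exp(-4*I*pi/7))]
      = (1/7)[(1) + (exp(-2*I*pi/7)) + (exp(-4*I*pi/7)) + (exp(-6*I*pi/7)) + (exp(6*I*pi/7)) + (exp(4*I*pi/7)) + (exp(2*I*pi/7))] = 0/7 = 0
  <chi_0*chi_1, chi_3> = (1/7)[1*(1)*conj(1) + 1*(exp(2*I*pi/7))*conj(exp(6*I*pi/7)) + 1*(exp(4*I*pi/7))*conj(exp(-2*I*pi/7)) + 1*(exp(6*I*pi/7))*conj(exp(4*I*pi/7)) + 1*(exp(-6*I*pi/7))*conj(exp(-4*I*pi/7)) + 1*(exp(-4*I*pi/7))*conj(exp(2*I*pi/7)) + 1*(exp(-2*I*pi/7))*conj(exp(-6*I*pi/7))]
      = (1/7)[(1) + (exp(-4*I*pi/7)) + (exp(6*I*pi/7)) + (exp(2*I*pi/7)) + (exp(-2*I*pi/7)) + (exp(-6*I*pi/7)) + (exp(4*I*pi/7))] = 0/7 = 0
  <chi_0*chi_1, chi_4> = (1/7)[1*(1)*conj(1) + 1*(exp(2*I*pi/7))*conj(exp(-6*I*pi/7)) + 1*(exp(4*I*pi/7))*conj(exp(2*I*pi/7)) + 1*(exp(6*I*pi/7))*conj(exp(-4*I*pi/7)) + 1*(exp(-6*I*pi/7))*conj(exp(4*I*pi/7)) + 1*(exp(-4*I*pi/7))*conj(exp(-2*I*pi/7)) + 1*(exp(-2*I*pi/7))*conj(exp(6*I*pi/7))]
      = (1/7)[(1) + (exp(-6*I*pi/7)) + (exp(2*I*pi/7)) + (exp(-4*I*pi/7)) + (exp(4*I*pi/7)) + (exp(-2*I*pi/7)) + (exp(6*I*pi/7))] = 0/7 = 0
  <chi_0*chi_1, chi_5> = (1/7)[1*(1)*conj(1) + 1*(exp(2*I*pi/7))*conj(exp(-4*I*pi/7)) + 1*(exp(4*I*pi/7))*conj(exp(6*I*pi/7)) + 1*(exp(6*I*pi/7))*conj(exp(2*I*pi/7)) + 1*(exp(-6*I*pi/7))*conj(exp(-2*I*pi/7)) + 1*(exp(-4*I*pi/7))*conj(exp(-6*I*pi/7)) + 1*(exp(-2*I*pi/7))*conj(exp(4*I*pi/7))]
      = (1/7)[(1) + (exp(6*I*pi/7)) + (exp(-2*I*pi/7)) + (exp(4*I*pi/7)) + (exp(-4*I*pi/7)) + (exp(2*I*pi/7)) + (exp(-6*I*pi/7))] = 0/7 = 0
  <chi_0*chi_1, chi_6> = (1/7)[1*(1)*conj(1) + 1*(exp(2*I*pi/7))*conj(exp(-2*I*pi/7)) + 1*(exp(4*I*pi/7))*conj(exp(-4*I*pi/7)) + 1*(exp(6*I*pi/7))*conj(exp(-6*I*pi/7)) + 1*(exp(-6*I*pi/7))*conj(exp(6*I*pi/7)) + 1*(exp(-4*I*pi/7))*conj(exp(4*I*pi/7)) + 1*(exp(-2*I*pi/7))*conj(exp(2*I*pi/7))]
      = (1/7)[(1) + (exp(4*I*pi/7)) + (exp(-6*I*pi/7)) + (exp(-2*I*pi/7)) + (exp(2*I*pi/7)) + (exp(6*I*pi/7)) + (exp(-4*I*pi/7))] = 0/7 = 0
(Exp terms are combined using exp(i*s)*conj(exp(i*t)) = exp(i*(s-t)), and sums of them are collapsed using the identity that for every m > 1 the m distinct m-th roots of unity sum to 0, e.g. 1 + exp(2*I*pi/3) + exp(-2*I*pi/3) = 0.)
Hence the multiplicities are chi_1: 1. Dimension check: dim(chi_0)*dim(chi_1) = 1*1 = 1 and sum (mult * dim) = 1*1 = 1.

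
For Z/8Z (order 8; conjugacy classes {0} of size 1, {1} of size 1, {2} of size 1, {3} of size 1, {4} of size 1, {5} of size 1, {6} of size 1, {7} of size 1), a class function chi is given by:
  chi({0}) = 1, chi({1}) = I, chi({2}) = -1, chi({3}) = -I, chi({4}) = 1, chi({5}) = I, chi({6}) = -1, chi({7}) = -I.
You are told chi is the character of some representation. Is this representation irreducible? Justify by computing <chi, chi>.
Irreducible: <chi, chi> = 1.

Argument: <chi, chi> = (1/|G|) sum_C |C| * |chi(C)|^2 = (1/8)[1*|1|^2 + 1*|I|^2 + 1*|-1|^2 + 1*|-I|^2 + 1*|1|^2 + 1*|I|^2 + 1*|-1|^2 + 1*|-I|^2]
  = (1/8)[(1) + (1) + (1) + (1) + (1) + (1) + (1) + (1)] = 8/8 = 1.
(Exp terms are combined using exp(i*s)*conj(exp(i*t)) = exp(i*(s-t)), and sums of them are collapsed using the identity that for every m > 1 the m distinct m-th roots of unity sum to 0, e.g. 1 + exp(2*I*pi/3) + exp(-2*I*pi/3) = 0.)
A character is irreducible iff <chi, chi> = 1, so this representation is irreducible.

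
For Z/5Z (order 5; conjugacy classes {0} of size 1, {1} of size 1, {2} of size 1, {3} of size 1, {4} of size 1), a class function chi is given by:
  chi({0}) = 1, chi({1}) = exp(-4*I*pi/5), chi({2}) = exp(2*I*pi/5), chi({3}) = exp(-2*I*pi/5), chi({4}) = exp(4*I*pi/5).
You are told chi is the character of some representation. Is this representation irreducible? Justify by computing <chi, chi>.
Irreducible: <chi, chi> = 1.

Justification: <chi, chi> = (1/|G|) sum_C |C| * |chi(C)|^2 = (1/5)[1*|1|^2 + 1*|exp(-4*I*pi/5)|^2 + 1*|exp(2*I*pi/5)|^2 + 1*|exp(-2*I*pi/5)|^2 + 1*|exp(4*I*pi/5)|^2]
  = (1/5)[(1) + (1) + (1) + (1) + (1)] = 5/5 = 1.
(Exp terms are combined using exp(i*s)*conj(exp(i*t)) = exp(i*(s-t)), and sums of them are collapsed using the identity that for every m > 1 the m distinct m-th roots of unity sum to 0, e.g. 1 + exp(2*I*pi/3) + exp(-2*I*pi/3) = 0.)
A character is irreducible iff <chi, chi> = 1, so this representation is irreducible.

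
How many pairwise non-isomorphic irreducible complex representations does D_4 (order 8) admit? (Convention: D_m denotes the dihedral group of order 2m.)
5

Proof sketch: The number of irreducible complex representations of a finite group equals its number of conjugacy classes. D_4 has 5 conjugacy classes (n/2 + 3 for n even), so D_4 (order 8) has exactly 5 irreducible complex representations.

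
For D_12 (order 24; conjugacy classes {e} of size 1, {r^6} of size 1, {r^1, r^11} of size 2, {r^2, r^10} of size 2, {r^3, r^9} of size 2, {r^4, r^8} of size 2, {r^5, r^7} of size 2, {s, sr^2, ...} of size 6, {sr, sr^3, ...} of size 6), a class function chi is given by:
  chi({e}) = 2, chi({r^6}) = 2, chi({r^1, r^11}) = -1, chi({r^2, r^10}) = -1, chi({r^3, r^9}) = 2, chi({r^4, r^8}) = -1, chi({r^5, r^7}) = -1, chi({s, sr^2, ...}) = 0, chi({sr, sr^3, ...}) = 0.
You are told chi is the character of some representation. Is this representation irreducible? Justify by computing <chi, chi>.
Irreducible: <chi, chi> = 1.

Working: <chi, chi> = (1/|G|) sum_C |C| * |chi(C)|^2 = (1/24)[1*|2|^2 + 1*|2|^2 + 2*|-1|^2 + 2*|-1|^2 + 2*|2|^2 + 2*|-1|^2 + 2*|-1|^2 + 6*|0|^2 + 6*|0|^2]
  = (1/24)[(4) + (4) + (2) + (2) + (8) + (2) + (2) + (0) + (0)] = 24/24 = 1.
A character is irreducible iff <chi, chi> = 1, so this representation is irreducible.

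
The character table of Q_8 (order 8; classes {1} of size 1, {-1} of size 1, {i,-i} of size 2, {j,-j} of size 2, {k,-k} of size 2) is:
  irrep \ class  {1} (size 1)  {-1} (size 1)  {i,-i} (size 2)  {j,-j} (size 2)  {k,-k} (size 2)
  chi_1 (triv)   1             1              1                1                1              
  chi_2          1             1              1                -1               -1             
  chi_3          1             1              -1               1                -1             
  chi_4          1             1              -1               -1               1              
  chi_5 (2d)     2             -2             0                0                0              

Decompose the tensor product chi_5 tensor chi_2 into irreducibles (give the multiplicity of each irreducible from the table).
chi_5 tensor chi_2 = chi_5 (all other irreducibles have multiplicity 0).

Derivation: The character of a tensor product is the pointwise product (chi_5 * chi_2)(C) = chi_5(C) * chi_2(C):
  {1}: (2)*(1), {-1}: (-2)*(1), {i,-i}: (0)*(1), {j,-j}: (0)*(-1), {k,-k}: (0)*(-1)
so (chi_5 * chi_2) takes values
  {1} -> 2, {-1} -> -2, {i,-i} -> 0, {j,-j} -> 0, {k,-k} -> 0.
Now take the inner product of this character with each irreducible chi from the table, <chi_5*chi_2, chi> = (1/8) sum_C |C| (chi_5*chi_2)(C) conj(chi(C)):
  <chi_5*chi_2, chi_1> = (1/8)[1*(2)*conj(1) + 1*(-2)*conj(1) + 2*(0)*conj(1) + 2*(0)*conj(1) + 2*(0)*conj(1)]
      = (1/8)[(2) + (-2) + (0) + (0) + (0)] = 0/8 = 0
  <chi_5*chi_2, chi_2> = (1/8)[1*(2)*conj(1) + 1*(-2)*conj(1) + 2*(0)*conj(1) + 2*(0)*conj(-1) + 2*(0)*conj(-1)]
      = (1/8)[(2) + (-2) + (0) + (0) + (0)] = 0/8 = 0
  <chi_5*chi_2, chi_3> = (1/8)[1*(2)*conj(1) + 1*(-2)*conj(1) + 2*(0)*conj(-1) + 2*(0)*conj(1) + 2*(0)*conj(-1)]
      = (1/8)[(2) + (-2) + (0) + (0) + (0)] = 0/8 = 0
  <chi_5*chi_2, chi_4> = (1/8)[1*(2)*conj(1) + 1*(-2)*conj(1) + 2*(0)*conj(-1) + 2*(0)*conj(-1) + 2*(0)*conj(1)]
      = (1/8)[(2) + (-2) + (0) + (0) + (0)] = 0/8 = 0
  <chi_5*chi_2, chi_5> = (1/8)[1*(2)*conj(2) + 1*(-2)*conj(-2) + 2*(0)*conj(0) + 2*(0)*conj(0) + 2*(0)*conj(0)]
      = (1/8)[(4) + (4) + (0) + (0) + (0)] = 8/8 = 1
Hence the multiplicities are chi_5: 1. Dimension check: dim(chi_5)*dim(chi_2) = 2*1 = 2 and sum (mult * dim) = 1*2 = 2.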